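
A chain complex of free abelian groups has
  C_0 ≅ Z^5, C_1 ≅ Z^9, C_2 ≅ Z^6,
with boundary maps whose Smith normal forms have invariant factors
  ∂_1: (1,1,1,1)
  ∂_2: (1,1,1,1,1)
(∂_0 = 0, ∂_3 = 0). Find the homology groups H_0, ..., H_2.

H_0: b_0 = 5 − 0 − 4 = 1; torsion from ∂_1 factors > 1: none. So H_0 ≅ Z.
H_1: b_1 = 9 − 4 − 5 = 0; torsion from ∂_2 factors > 1: none. So H_1 ≅ 0.
H_2: b_2 = 6 − 5 − 0 = 1; torsion from ∂_3 factors > 1: none. So H_2 ≅ Z.

H_0 ≅ Z,  H_1 = 0,  H_2 ≅ Z.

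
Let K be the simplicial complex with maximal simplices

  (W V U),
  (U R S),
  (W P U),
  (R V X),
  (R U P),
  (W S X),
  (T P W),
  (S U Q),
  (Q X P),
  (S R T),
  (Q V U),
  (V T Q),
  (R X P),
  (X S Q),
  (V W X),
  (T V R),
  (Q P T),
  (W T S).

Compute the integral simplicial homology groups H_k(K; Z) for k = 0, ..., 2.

H_0 = Z,  H_1 = Z^2,  H_2 = Z.

We work with the vertex ordering P < Q < R < S < T < U < V < W < X. The simplices of K, each written with vertices in increasing order, are:

  0-simplices (9): P, Q, R, S, T, U, V, W, X
  1-simplices (27): PQ, PR, PT, PU, PW, PX, QS, QT, QU, QV, QX, RS, RT, RU, RV, RX, ST, SU, SW, SX, TV, TW, UV, UW, VW, VX, WX
  2-simplices (18): PQT, PQX, PRU, PRX, PTW, PUW, QSU, QSX, QTV, QUV, RST, RSU, RTV, RVX, STW, SWX, UVW, VWX

so the chain groups are C_0 ≅ Z^9, C_1 ≅ Z^27, C_2 ≅ Z^18.

Boundary ∂_1: C_1 → C_0 sends each edge [p,q] (with p < q) to q − p. For instance
  ∂PT = T − P.
As a 9×27 matrix over Z this has rank 8, with invariant factors (1,1,1,1,1,1,1,1).

∂_2: C_2 → C_1 maps a triangle to the signed sum of its edges. For instance
  ∂STW = TW − SW + ST,
  ∂PQT = QT − PT + PQ.
As a 27×18 matrix over Z this has rank 17, with invariant factors (1,1,1,1,1,1,1,1,1,1,1,1,1,1,1,1,1).

Reading off H_k = ker ∂_k / im ∂_{k+1}:

  H_0: rank C_0 − rank ∂_1 = 9 − 8 = 1, and the invariant factors of ∂_1 are all 1, so H_0 = Z.
  H_1: rank ker ∂_1 − rank ∂_2 = (27 − 8) − 17 = 2, and the invariant factors of ∂_2 are all 1, so H_1 = Z^2.
  H_2: rank ker ∂_2 − rank ∂_3 = (18 − 17) − 0 = 1, and there is no ∂_3, so H_2 = Z.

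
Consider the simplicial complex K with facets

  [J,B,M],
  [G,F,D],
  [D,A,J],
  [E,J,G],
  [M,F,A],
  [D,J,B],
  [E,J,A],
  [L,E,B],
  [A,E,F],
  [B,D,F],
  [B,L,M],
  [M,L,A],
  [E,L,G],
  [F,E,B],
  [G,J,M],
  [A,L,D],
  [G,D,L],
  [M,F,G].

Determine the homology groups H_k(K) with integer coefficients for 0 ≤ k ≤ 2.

H_0 ≅ Z,  H_1 ≅ Z^2,  H_2 ≅ Z.

We work with the vertex ordering A < B < D < E < F < G < J < L < M. The simplices of K, each written with vertices in increasing order, are:

  0-simplices (9): A, B, D, E, F, G, J, L, M
  1-simplices (27): AD, AE, AF, AJ, AL, AM, BD, BE, BF, BJ, BL, BM, DF, DG, DJ, DL, EF, EG, EJ, EL, FG, FM, GJ, GL, GM, JM, LM
  2-simplices (18): ADJ, ADL, AEF, AEJ, AFM, ALM, BDF, BDJ, BEF, BEL, BJM, BLM, DFG, DGL, EGJ, EGL, FGM, GJM

so the chain groups are C_0 ≅ Z^9, C_1 ≅ Z^27, C_2 ≅ Z^18.

∂_1: C_1 → C_0 is given by ∂[p,q] = [q] − [p].
The resulting 9×27 matrix has rank 8, and its Smith normal form has invariant factors (1,1,1,1,1,1,1,1).

Boundary ∂_2: C_2 → C_1 maps a triangle to the signed sum of its edges. For instance
  ∂EGJ = GJ − EJ + EG,
  ∂GJM = JM − GM + GJ.
The 27×18 boundary matrix has rank 17 and Smith normal form diag(1,1,1,1,1,1,1,1,1,1,1,1,1,1,1,1,1).

Reading off H_k = ker ∂_k / im ∂_{k+1}:

  H_0: rank C_0 − rank ∂_1 = 9 − 8 = 1, and the invariant factors of ∂_1 are all 1, so H_0 ≅ Z.
  H_1: rank ker ∂_1 − rank ∂_2 = (27 − 8) − 17 = 2, and the invariant factors of ∂_2 are all 1, so H_1 ≅ Z^2.
  H_2: rank ker ∂_2 − rank ∂_3 = (18 − 17) − 0 = 1, and there is no ∂_3, so H_2 ≅ Z.

As a check, the Euler characteristic is 9 − 27 + 18 = 0, which agrees with 1 − 2 + 1 = 0.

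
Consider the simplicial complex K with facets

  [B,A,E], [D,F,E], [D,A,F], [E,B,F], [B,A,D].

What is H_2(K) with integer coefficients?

Order the vertices as A < B < D < E < F. Listing each simplex with vertices in this order, K has dimension 2 with simplices:

  0-simplices (5): A, B, D, E, F
  1-simplices (10): AB, AD, AE, AF, BD, BE, BF, DE, DF, EF
  2-simplices (5): ABD, ABE, ADF, BEF, DEF

so the chain groups are C_0 ≅ Z^5, C_1 ≅ Z^10, C_2 ≅ Z^5.

Boundary ∂_1: C_1 → C_0 maps an edge to its endpoints' difference, ∂[p,q] = q − p. For instance
  ∂EF = F − E.
This gives a 5×10 integer matrix of rank 4; reducing to Smith normal form yields diagonal entries (1,1,1,1).

The boundary map ∂_2: C_2 → C_1 acts by ∂[p,q,r] = [q,r] − [p,r] + [p,q]. For instance
  ∂DEF = EF − DF + DE,
  ∂ABD = BD − AD + AB.
The resulting 10×5 matrix has rank 5, and its Smith normal form has invariant factors (1,1,1,1,1).

Computing H_k = (kernel of ∂_k) / (image of ∂_{k+1}):

  H_2: rank ker ∂_2 − rank ∂_3 = (5 − 5) − 0 = 0, and there is no ∂_3, so H_2 ≅ 0.

H_2 ≅ 0.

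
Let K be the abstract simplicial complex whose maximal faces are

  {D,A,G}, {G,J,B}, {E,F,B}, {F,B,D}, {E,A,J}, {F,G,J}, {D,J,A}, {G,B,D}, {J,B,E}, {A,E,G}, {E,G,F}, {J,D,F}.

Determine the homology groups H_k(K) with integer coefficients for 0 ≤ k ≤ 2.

K has 7 vertices, 18 edges, 12 triangles.
rank ∂_0 = 0, rank ∂_1 = 6 ⇒ b_0 = 7 − 0 − 6 = 1; all invariant factors of ∂_1 are 1 so no torsion. So H_0 = Z.
rank ∂_1 = 6, rank ∂_2 = 12 ⇒ b_1 = 18 − 6 − 12 = 0; ∂_2 has invariant factor(s) [2] giving torsion. So H_1 = Z/2Z.
rank ∂_2 = 12, rank ∂_3 = 0 ⇒ b_2 = 12 − 12 − 0 = 0. So H_2 = 0.

H_0 = Z,  H_1 = Z/2Z,  H_2 = 0.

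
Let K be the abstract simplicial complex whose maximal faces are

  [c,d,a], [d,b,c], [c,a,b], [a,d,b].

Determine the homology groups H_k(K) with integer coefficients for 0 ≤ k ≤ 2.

H_0 ≅ Z,  H_1 = 0,  H_2 ≅ Z.

K has 4 vertices, 6 edges, 4 triangles.
rank ∂_0 = 0, rank ∂_1 = 3 ⇒ b_0 = 4 − 0 − 3 = 1; all invariant factors of ∂_1 are 1 so no torsion. So H_0 ≅ Z.
rank ∂_1 = 3, rank ∂_2 = 3 ⇒ b_1 = 6 − 3 − 3 = 0; all invariant factors of ∂_2 are 1 so no torsion. So H_1 ≅ 0.
rank ∂_2 = 3, rank ∂_3 = 0 ⇒ b_2 = 4 − 3 − 0 = 1. So H_2 ≅ Z.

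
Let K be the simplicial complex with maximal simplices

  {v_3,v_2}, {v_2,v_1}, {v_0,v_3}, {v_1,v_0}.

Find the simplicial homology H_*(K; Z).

Fix the vertex order v_0 < v_1 < v_2 < v_3 and write every simplex with vertices in increasing order. Then dim K = 1 and the simplices of K are:

  0-simplices (4): [v_0], [v_1], [v_2], [v_3]
  1-simplices (4): [v_0,v_1], [v_0,v_3], [v_1,v_2], [v_2,v_3]

so the chain groups are C_0 ≅ Z^4, C_1 ≅ Z^4.

The boundary map ∂_1: C_1 → C_0 sends each edge [p,q] (with p < q) to q − p.
The 4×4 boundary matrix has rank 3 and Smith normal form diag(1,1,1).

Now H_k = ker ∂_k / im ∂_{k+1}, so:

  H_0: rank C_0 − rank ∂_1 = 4 − 3 = 1, and the invariant factors of ∂_1 are all 1, so H_0 = Z.
  H_1: rank ker ∂_1 − rank ∂_2 = (4 − 3) − 0 = 1, and there is no ∂_2, so H_1 = Z.

As a check, the Euler characteristic is 4 − 4 = 0, which agrees with 1 − 1 = 0.

H_0 ≅ Z,  H_1 ≅ Z.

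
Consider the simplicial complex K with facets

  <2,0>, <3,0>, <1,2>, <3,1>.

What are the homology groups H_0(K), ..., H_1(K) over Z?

Fix the vertex order 0 < 1 < 2 < 3 and write every simplex with vertices in increasing order. Then dim K = 1 and the simplices of K are:

  0-simplices (4): [0], [1], [2], [3]
  1-simplices (4): [0,2], [0,3], [1,2], [1,3]

Hence C_0 ≅ Z^4, C_1 ≅ Z^4.

∂_1: C_1 → C_0 is given by ∂[p,q] = [q] − [p]. For instance
  ∂[1,2] = [2] − [1].
As a 4×4 matrix over Z this has rank 3, with invariant factors (1,1,1).

Reading off H_k = ker ∂_k / im ∂_{k+1}:

  H_0: rank C_0 − rank ∂_1 = 4 − 3 = 1, and the invariant factors of ∂_1 are all 1, so H_0 = Z.
  H_1: rank ker ∂_1 − rank ∂_2 = (4 − 3) − 0 = 1, and there is no ∂_2, so H_1 = Z.

As a check, the Euler characteristic is 4 − 4 = 0, which agrees with 1 − 1 = 0.

H_0 = Z,  H_1 = Z.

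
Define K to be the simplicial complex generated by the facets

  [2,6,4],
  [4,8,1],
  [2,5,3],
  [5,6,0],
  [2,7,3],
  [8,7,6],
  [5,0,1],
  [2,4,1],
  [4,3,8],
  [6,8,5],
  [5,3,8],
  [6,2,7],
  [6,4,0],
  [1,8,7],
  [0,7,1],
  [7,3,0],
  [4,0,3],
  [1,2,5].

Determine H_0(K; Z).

H_0 ≅ Z.

Fix the vertex order 0 < 1 < 2 < 3 < 4 < 5 < 6 < 7 < 8 and write every simplex with vertices in increasing order. Then dim K = 2 and the simplices of K are:

  0-simplices (9): [0], [1], [2], [3], [4], [5], [6], [7], [8]
  1-simplices (27): (27 of them)
  2-simplices (18): [0,1,5], [0,1,7], [0,3,4], [0,3,7], [0,4,6], [0,5,6], [1,2,4], [1,2,5], [1,4,8], [1,7,8], [2,3,5], [2,3,7], [2,4,6], [2,6,7], [3,4,8], [3,5,8], [5,6,8], [6,7,8]

Hence C_0 ≅ Z^9, C_1 ≅ Z^27, C_2 ≅ Z^18.

The boundary map ∂_1: C_1 → C_0 sends each edge [p,q] (with p < q) to q − p. For instance
  ∂[0,6] = [6] − [0].
This gives a 9×27 integer matrix of rank 8; reducing to Smith normal form yields diagonal entries (1,1,1,1,1,1,1,1).

The boundary map ∂_2: C_2 → C_1 sends each 2-simplex [p,q,r] to [q,r] − [p,r] + [p,q]. For instance
  ∂[5,6,8] = [6,8] − [5,8] + [5,6],
  ∂[0,3,7] = [3,7] − [0,7] + [0,3].
As a 27×18 matrix over Z this has rank 17, with invariant factors (1,1,1,1,1,1,1,1,1,1,1,1,1,1,1,1,1).

Computing H_k = (kernel of ∂_k) / (image of ∂_{k+1}):

  H_0: rank C_0 − rank ∂_1 = 9 − 8 = 1, and the invariant factors of ∂_1 are all 1, so H_0 = Z.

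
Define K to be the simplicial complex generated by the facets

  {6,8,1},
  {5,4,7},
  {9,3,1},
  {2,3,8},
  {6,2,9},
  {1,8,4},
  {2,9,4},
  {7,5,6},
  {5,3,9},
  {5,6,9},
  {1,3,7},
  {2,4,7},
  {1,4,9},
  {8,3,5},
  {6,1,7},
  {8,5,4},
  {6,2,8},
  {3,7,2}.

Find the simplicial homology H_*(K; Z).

H_0 = Z,  H_1 = Z^2,  H_2 = Z.

We work with the vertex ordering 1 < 2 < 3 < 4 < 5 < 6 < 7 < 8 < 9. The simplices of K, each written with vertices in increasing order, are:

  0-simplices (9): [1], [2], [3], [4], [5], [6], [7], [8], [9]
  1-simplices (27): (27 of them)
  2-simplices (18): [1,3,7], [1,3,9], [1,4,8], [1,4,9], [1,6,7], [1,6,8], [2,3,7], [2,3,8], [2,4,7], [2,4,9], [2,6,8], [2,6,9], [3,5,8], [3,5,9], [4,5,7], [4,5,8], [5,6,7], [5,6,9]

Hence C_0 ≅ Z^9, C_1 ≅ Z^27, C_2 ≅ Z^18.

Boundary ∂_1: C_1 → C_0 sends each edge [p,q] (with p < q) to q − p. For instance
  ∂[1,3] = [3] − [1].
This gives a 9×27 integer matrix of rank 8; reducing to Smith normal form yields diagonal entries (1,1,1,1,1,1,1,1).

Boundary ∂_2: C_2 → C_1 acts by ∂[p,q,r] = [q,r] − [p,r] + [p,q]. For instance
  ∂[2,4,7] = [4,7] − [2,7] + [2,4],
  ∂[2,3,7] = [3,7] − [2,7] + [2,3].
This gives a 27×18 integer matrix of rank 17; reducing to Smith normal form yields diagonal entries (1,1,1,1,1,1,1,1,1,1,1,1,1,1,1,1,1).

Reading off H_k = ker ∂_k / im ∂_{k+1}:

  H_0: rank C_0 − rank ∂_1 = 9 − 8 = 1, and the invariant factors of ∂_1 are all 1, so H_0 = Z.
  H_1: rank ker ∂_1 − rank ∂_2 = (27 − 8) − 17 = 2, and the invariant factors of ∂_2 are all 1, so H_1 = Z^2.
  H_2: rank ker ∂_2 − rank ∂_3 = (18 − 17) − 0 = 1, and there is no ∂_3, so H_2 = Z.

(K is a triangulation of the torus T^2.)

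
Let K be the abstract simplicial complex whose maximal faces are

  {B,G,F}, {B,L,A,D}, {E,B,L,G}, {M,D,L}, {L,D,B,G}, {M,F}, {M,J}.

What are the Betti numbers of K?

Fix the vertex order A < B < D < E < F < G < J < L < M and write every simplex with vertices in increasing order. Then dim K = 3 and the simplices of K are:

  0-simplices (9): A, B, D, E, F, G, J, L, M
  1-simplices (18): AB, AD, AL, BD, BE, BF, BG, BL, DG, DL, DM, EG, EL, FG, FM, GL, JM, LM
  2-simplices (12): ABD, ABL, ADL, BDG, BDL, BEG, BEL, BFG, BGL, DGL, DLM, EGL
  3-simplices (3): ABDL, BDGL, BEGL

giving chain groups C_0 ≅ Z^9, C_1 ≅ Z^18, C_2 ≅ Z^12, C_3 ≅ Z^3.

The boundary map ∂_1: C_1 → C_0 is given by ∂[p,q] = [q] − [p]. For instance
  ∂DG = G − D.
This gives a 9×18 integer matrix of rank 8; reducing to Smith normal form yields diagonal entries (1,1,1,1,1,1,1,1).

Boundary ∂_2: C_2 → C_1 sends each 2-simplex [p,q,r] to [q,r] − [p,r] + [p,q]. For instance
  ∂BEL = EL − BL + BE,
  ∂BGL = GL − BL + BG.
The resulting 18×12 matrix has rank 9, and its Smith normal form has invariant factors (1,1,1,1,1,1,1,1,1).

The boundary map ∂_3: C_3 → C_2 sends each 3-simplex σ to the alternating sum Σ_i (−1)^i (σ with its i-th vertex removed). For instance
  ∂BDGL = DGL − BGL + BDL − BDG,
  ∂ABDL = BDL − ADL + ABL − ABD.
The resulting 12×3 matrix has rank 3, and its Smith normal form has invariant factors (1,1,1).

From H_k ≅ ker(∂_k) / im(∂_{k+1}) we obtain:

  H_0: rank C_0 − rank ∂_1 = 9 − 8 = 1, and the invariant factors of ∂_1 are all 1, so H_0 = Z.
  H_1: rank ker ∂_1 − rank ∂_2 = (18 − 8) − 9 = 1, and the invariant factors of ∂_2 are all 1, so H_1 = Z.
  H_2: rank ker ∂_2 − rank ∂_3 = (12 − 9) − 3 = 0, and the invariant factors of ∂_3 are all 1, so H_2 = 0.
  H_3: rank ker ∂_3 − rank ∂_4 = (3 − 3) − 0 = 0, and there is no ∂_4, so H_3 = 0.

Hence the Betti numbers are b_0 = 1, b_1 = 1, b_2 = 0, b_3 = 0.

b_0 = 1, b_1 = 1, b_2 = 0, b_3 = 0.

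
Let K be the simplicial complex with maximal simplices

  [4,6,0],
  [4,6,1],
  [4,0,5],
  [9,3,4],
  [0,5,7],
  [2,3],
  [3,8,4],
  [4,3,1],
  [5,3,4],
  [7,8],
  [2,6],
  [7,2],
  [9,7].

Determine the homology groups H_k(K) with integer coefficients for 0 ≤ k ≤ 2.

H_0 = Z,  H_1 = Z^4,  H_2 = 0.

Take the total order 0 < 1 < 2 < 3 < 4 < 5 < 6 < 7 < 8 < 9 on the vertex set. Then K (dimension 2) consists of the simplices:

  0-simplices (10): [0], [1], [2], [3], [4], [5], [6], [7], [8], [9]
  1-simplices (21): [0,4], [0,5], [0,6], [0,7], [1,3], [1,4], [1,6], [2,3], [2,6], [2,7], [3,4], [3,5], [3,8], [3,9], [4,5], [4,6], [4,8], [4,9], [5,7], [7,8], [7,9]
  2-simplices (8): [0,4,5], [0,4,6], [0,5,7], [1,3,4], [1,4,6], [3,4,5], [3,4,8], [3,4,9]

Hence C_0 ≅ Z^10, C_1 ≅ Z^21, C_2 ≅ Z^8.

The boundary map ∂_1: C_1 → C_0 sends each edge [p,q] (with p < q) to q − p. For instance
  ∂[3,4] = [4] − [3].
This gives a 10×21 integer matrix of rank 9; reducing to Smith normal form yields diagonal entries (1,1,1,1,1,1,1,1,1).

The boundary map ∂_2: C_2 → C_1 acts by ∂[p,q,r] = [q,r] − [p,r] + [p,q]. For instance
  ∂[3,4,5] = [4,5] − [3,5] + [3,4],
  ∂[1,4,6] = [4,6] − [1,6] + [1,4].
The 21×8 boundary matrix has rank 8 and Smith normal form diag(1,1,1,1,1,1,1,1).

Computing H_k = (kernel of ∂_k) / (image of ∂_{k+1}):

  H_0: rank C_0 − rank ∂_1 = 10 − 9 = 1, and the invariant factors of ∂_1 are all 1, so H_0 = Z.
  H_1: rank ker ∂_1 − rank ∂_2 = (21 − 9) − 8 = 4, and the invariant factors of ∂_2 are all 1, so H_1 = Z^4.
  H_2: rank ker ∂_2 − rank ∂_3 = (8 − 8) − 0 = 0, and there is no ∂_3, so H_2 = 0.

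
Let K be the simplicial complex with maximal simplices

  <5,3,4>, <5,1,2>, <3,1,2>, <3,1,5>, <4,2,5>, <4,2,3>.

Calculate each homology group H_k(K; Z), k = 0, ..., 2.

We work with the vertex ordering 1 < 2 < 3 < 4 < 5. The simplices of K, each written with vertices in increasing order, are:

  0-simplices (5): [1], [2], [3], [4], [5]
  1-simplices (9): [1,2], [1,3], [1,5], [2,3], [2,4], [2,5], [3,4], [3,5], [4,5]
  2-simplices (6): [1,2,3], [1,2,5], [1,3,5], [2,3,4], [2,4,5], [3,4,5]

Hence C_0 ≅ Z^5, C_1 ≅ Z^9, C_2 ≅ Z^6.

∂_1: C_1 → C_0 sends each edge [p,q] (with p < q) to q − p.
This gives a 5×9 integer matrix of rank 4; reducing to Smith normal form yields diagonal entries (1,1,1,1).

∂_2: C_2 → C_1 sends each 2-simplex [p,q,r] to [q,r] − [p,r] + [p,q]. For instance
  ∂[2,4,5] = [4,5] − [2,5] + [2,4],
  ∂[1,3,5] = [3,5] − [1,5] + [1,3].
As a 9×6 matrix over Z this has rank 5, with invariant factors (1,1,1,1,1).

Reading off H_k = ker ∂_k / im ∂_{k+1}:

  H_0: rank C_0 − rank ∂_1 = 5 − 4 = 1, and the invariant factors of ∂_1 are all 1, so H_0 = Z.
  H_1: rank ker ∂_1 − rank ∂_2 = (9 − 4) − 5 = 0, and the invariant factors of ∂_2 are all 1, so H_1 = 0.
  H_2: rank ker ∂_2 − rank ∂_3 = (6 − 5) − 0 = 1, and there is no ∂_3, so H_2 = Z.

H_0 ≅ Z,  H_1 = 0,  H_2 ≅ Z.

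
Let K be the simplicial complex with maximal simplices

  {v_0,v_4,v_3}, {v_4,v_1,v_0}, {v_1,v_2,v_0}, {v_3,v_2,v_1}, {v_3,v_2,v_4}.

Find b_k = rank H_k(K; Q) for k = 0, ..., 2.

K has 5 vertices, 10 edges, 5 triangles.
rank ∂_0 = 0, rank ∂_1 = 4 ⇒ b_0 = 5 − 0 − 4 = 1; all invariant factors of ∂_1 are 1 so no torsion. So H_0 ≅ Z.
rank ∂_1 = 4, rank ∂_2 = 5 ⇒ b_1 = 10 − 4 − 5 = 1; all invariant factors of ∂_2 are 1 so no torsion. So H_1 ≅ Z.
rank ∂_2 = 5, rank ∂_3 = 0 ⇒ b_2 = 5 − 5 − 0 = 0. So H_2 ≅ 0.

b_0 = 1, b_1 = 1, b_2 = 0.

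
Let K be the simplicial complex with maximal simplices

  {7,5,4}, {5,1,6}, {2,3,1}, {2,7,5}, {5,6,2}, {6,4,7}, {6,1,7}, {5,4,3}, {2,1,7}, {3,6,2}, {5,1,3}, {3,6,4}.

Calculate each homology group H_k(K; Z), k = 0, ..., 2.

Take the total order 1 < 2 < 3 < 4 < 5 < 6 < 7 on the vertex set. Then K (dimension 2) consists of the simplices:

  0-simplices (7): [1], [2], [3], [4], [5], [6], [7]
  1-simplices (18): [1,2], [1,3], [1,5], [1,6], [1,7], [2,3], [2,5], [2,6], [2,7], [3,4], [3,5], [3,6], [4,5], [4,6], [4,7], [5,6], [5,7], [6,7]
  2-simplices (12): [1,2,3], [1,2,7], [1,3,5], [1,5,6], [1,6,7], [2,3,6], [2,5,6], [2,5,7], [3,4,5], [3,4,6], [4,5,7], [4,6,7]

Hence C_0 ≅ Z^7, C_1 ≅ Z^18, C_2 ≅ Z^12.

The boundary map ∂_1: C_1 → C_0 sends each edge [p,q] (with p < q) to q − p.
The resulting 7×18 matrix has rank 6, and its Smith normal form has invariant factors (1,1,1,1,1,1).

∂_2: C_2 → C_1 sends each 2-simplex [p,q,r] to [q,r] − [p,r] + [p,q]. For instance
  ∂[2,5,6] = [5,6] − [2,6] + [2,5],
  ∂[3,4,6] = [4,6] − [3,6] + [3,4].
This gives a 18×12 integer matrix of rank 12; reducing to Smith normal form yields diagonal entries (1,1,1,1,1,1,1,1,1,1,1,2).

Reading off H_k = ker ∂_k / im ∂_{k+1}:

  H_0: rank C_0 − rank ∂_1 = 7 − 6 = 1, and the invariant factors of ∂_1 are all 1, so H_0 = Z.
  H_1: rank ker ∂_1 − rank ∂_2 = (18 − 6) − 12 = 0, and ∂_2 has invariant factor 2 > 1, so H_1 = Z_2.
  H_2: rank ker ∂_2 − rank ∂_3 = (12 − 12) − 0 = 0, and there is no ∂_3, so H_2 = 0.

(K is a triangulation of the real projective plane RP^2.)

H_0 ≅ Z,  H_1 ≅ Z_2,  H_2 = 0.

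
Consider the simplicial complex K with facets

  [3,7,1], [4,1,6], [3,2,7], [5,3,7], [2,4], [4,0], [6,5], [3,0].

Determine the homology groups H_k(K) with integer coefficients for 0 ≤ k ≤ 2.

Take the total order 0 < 1 < 2 < 3 < 4 < 5 < 6 < 7 on the vertex set. Then K (dimension 2) consists of the simplices:

  0-simplices (8): [0], [1], [2], [3], [4], [5], [6], [7]
  1-simplices (14): [0,3], [0,4], [1,3], [1,4], [1,6], [1,7], [2,3], [2,4], [2,7], [3,5], [3,7], [4,6], [5,6], [5,7]
  2-simplices (4): [1,3,7], [1,4,6], [2,3,7], [3,5,7]

Hence C_0 ≅ Z^8, C_1 ≅ Z^14, C_2 ≅ Z^4.

The boundary map ∂_1: C_1 → C_0 sends each edge [p,q] (with p < q) to q − p.
The 8×14 boundary matrix has rank 7 and Smith normal form diag(1,1,1,1,1,1,1).

Boundary ∂_2: C_2 → C_1 acts by ∂[p,q,r] = [q,r] − [p,r] + [p,q]. For instance
  ∂[1,4,6] = [4,6] − [1,6] + [1,4],
  ∂[2,3,7] = [3,7] − [2,7] + [2,3].
The 14×4 boundary matrix has rank 4 and Smith normal form diag(1,1,1,1).

Now H_k = ker ∂_k / im ∂_{k+1}, so:

  H_0: rank C_0 − rank ∂_1 = 8 − 7 = 1, and the invariant factors of ∂_1 are all 1, so H_0 ≅ Z.
  H_1: rank ker ∂_1 − rank ∂_2 = (14 − 7) − 4 = 3, and the invariant factors of ∂_2 are all 1, so H_1 ≅ Z^3.
  H_2: rank ker ∂_2 − rank ∂_3 = (4 − 4) − 0 = 0, and there is no ∂_3, so H_2 ≅ 0.

H_0 = Z,  H_1 = Z^3,  H_2 = 0.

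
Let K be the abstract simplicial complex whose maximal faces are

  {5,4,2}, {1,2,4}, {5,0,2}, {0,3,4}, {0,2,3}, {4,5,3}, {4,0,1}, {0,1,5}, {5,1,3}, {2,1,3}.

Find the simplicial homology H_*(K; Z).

We work with the vertex ordering 0 < 1 < 2 < 3 < 4 < 5. The simplices of K, each written with vertices in increasing order, are:

  0-simplices (6): [0], [1], [2], [3], [4], [5]
  1-simplices (15): [0,1], [0,2], [0,3], [0,4], [0,5], [1,2], [1,3], [1,4], [1,5], [2,3], [2,4], [2,5], [3,4], [3,5], [4,5]
  2-simplices (10): [0,1,4], [0,1,5], [0,2,3], [0,2,5], [0,3,4], [1,2,3], [1,2,4], [1,3,5], [2,4,5], [3,4,5]

so the chain groups are C_0 ≅ Z^6, C_1 ≅ Z^15, C_2 ≅ Z^10.

The boundary map ∂_1: C_1 → C_0 sends each edge [p,q] (with p < q) to q − p. For instance
  ∂[0,5] = [5] − [0].
The 6×15 boundary matrix has rank 5 and Smith normal form diag(1,1,1,1,1).

Boundary ∂_2: C_2 → C_1 sends each 2-simplex [p,q,r] to [q,r] − [p,r] + [p,q]. For instance
  ∂[0,1,4] = [1,4] − [0,4] + [0,1],
  ∂[0,1,5] = [1,5] − [0,5] + [0,1].
The resulting 15×10 matrix has rank 10, and its Smith normal form has invariant factors (1,1,1,1,1,1,1,1,1,2).

From H_k ≅ ker(∂_k) / im(∂_{k+1}) we obtain:

  H_0: rank C_0 − rank ∂_1 = 6 − 5 = 1, and the invariant factors of ∂_1 are all 1, so H_0 ≅ Z.
  H_1: rank ker ∂_1 − rank ∂_2 = (15 − 5) − 10 = 0, and ∂_2 has invariant factor 2 > 1, so H_1 ≅ Z/2.
  H_2: rank ker ∂_2 − rank ∂_3 = (10 − 10) − 0 = 0, and there is no ∂_3, so H_2 ≅ 0.

As a check, the Euler characteristic is 6 − 15 + 10 = 1, which agrees with 1 − 0 + 0 = 1.

H_0 = Z,  H_1 = Z/2,  H_2 = 0.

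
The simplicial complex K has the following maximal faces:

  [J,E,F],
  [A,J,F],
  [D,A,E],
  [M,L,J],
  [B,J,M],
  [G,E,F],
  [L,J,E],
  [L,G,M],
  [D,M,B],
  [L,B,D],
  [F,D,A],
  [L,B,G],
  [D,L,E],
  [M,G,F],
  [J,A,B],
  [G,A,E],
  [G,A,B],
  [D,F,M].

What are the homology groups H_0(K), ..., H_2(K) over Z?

H_0 ≅ Z,  H_1 ≅ Z ⊕ Z_2,  H_2 = 0.

K has 9 vertices, 27 edges, 18 triangles.
rank ∂_0 = 0, rank ∂_1 = 8 ⇒ b_0 = 9 − 0 − 8 = 1; all invariant factors of ∂_1 are 1 so no torsion. So H_0 = Z.
rank ∂_1 = 8, rank ∂_2 = 18 ⇒ b_1 = 27 − 8 − 18 = 1; ∂_2 has invariant factor(s) [2] giving torsion. So H_1 = Z ⊕ Z_2.
rank ∂_2 = 18, rank ∂_3 = 0 ⇒ b_2 = 18 − 18 − 0 = 0. So H_2 = 0.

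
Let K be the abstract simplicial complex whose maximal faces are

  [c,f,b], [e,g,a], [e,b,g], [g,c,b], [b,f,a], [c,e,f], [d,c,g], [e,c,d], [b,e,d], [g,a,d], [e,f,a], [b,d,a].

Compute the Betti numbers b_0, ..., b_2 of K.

b_0 = 1, b_1 = 0, b_2 = 0.

Take the total order a < b < c < d < e < f < g on the vertex set. Then K (dimension 2) consists of the simplices:

  0-simplices (7): a, b, c, d, e, f, g
  1-simplices (18): ab, ad, ae, af, ag, bc, bd, be, bf, bg, cd, ce, cf, cg, de, dg, ef, eg
  2-simplices (12): abd, abf, adg, aef, aeg, bcf, bcg, bde, beg, cde, cdg, cef

giving chain groups C_0 ≅ Z^7, C_1 ≅ Z^18, C_2 ≅ Z^12.

The boundary map ∂_1: C_1 → C_0 is given by ∂[p,q] = [q] − [p].
This gives a 7×18 integer matrix of rank 6; reducing to Smith normal form yields diagonal entries (1,1,1,1,1,1).

∂_2: C_2 → C_1 acts by ∂[p,q,r] = [q,r] − [p,r] + [p,q]. For instance
  ∂adg = dg − ag + ad,
  ∂cef = ef − cf + ce.
The resulting 18×12 matrix has rank 12, and its Smith normal form has invariant factors (1,1,1,1,1,1,1,1,1,1,1,2).

Computing H_k = (kernel of ∂_k) / (image of ∂_{k+1}):

  H_0: rank C_0 − rank ∂_1 = 7 − 6 = 1, and the invariant factors of ∂_1 are all 1, so H_0 ≅ Z.
  H_1: rank ker ∂_1 − rank ∂_2 = (18 − 6) − 12 = 0, and ∂_2 has invariant factor 2 > 1, so H_1 ≅ Z/2Z.
  H_2: rank ker ∂_2 − rank ∂_3 = (12 − 12) − 0 = 0, and there is no ∂_3, so H_2 ≅ 0.

Hence the Betti numbers are b_0 = 1, b_1 = 0, b_2 = 0.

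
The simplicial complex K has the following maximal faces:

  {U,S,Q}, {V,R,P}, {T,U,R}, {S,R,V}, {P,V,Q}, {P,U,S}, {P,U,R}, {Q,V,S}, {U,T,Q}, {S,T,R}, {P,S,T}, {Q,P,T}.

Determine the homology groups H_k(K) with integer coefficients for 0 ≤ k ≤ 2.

H_0 = Z,  H_1 = Z_2,  H_2 = 0.

Fix the vertex order P < Q < R < S < T < U < V and write every simplex with vertices in increasing order. Then dim K = 2 and the simplices of K are:

  0-simplices (7): P, Q, R, S, T, U, V
  1-simplices (18): PQ, PR, PS, PT, PU, PV, QS, QT, QU, QV, RS, RT, RU, RV, ST, SU, SV, TU
  2-simplices (12): PQT, PQV, PRU, PRV, PST, PSU, QSU, QSV, QTU, RST, RSV, RTU

Hence C_0 ≅ Z^7, C_1 ≅ Z^18, C_2 ≅ Z^12.

∂_1: C_1 → C_0 sends each edge [p,q] (with p < q) to q − p. For instance
  ∂QU = U − Q.
The 7×18 boundary matrix has rank 6 and Smith normal form diag(1,1,1,1,1,1).

The boundary map ∂_2: C_2 → C_1 sends each 2-simplex [p,q,r] to [q,r] − [p,r] + [p,q]. For instance
  ∂PSU = SU − PU + PS,
  ∂PRU = RU − PU + PR.
The resulting 18×12 matrix has rank 12, and its Smith normal form has invariant factors (1,1,1,1,1,1,1,1,1,1,1,2).

Computing H_k = (kernel of ∂_k) / (image of ∂_{k+1}):

  H_0: rank C_0 − rank ∂_1 = 7 − 6 = 1, and the invariant factors of ∂_1 are all 1, so H_0 ≅ Z.
  H_1: rank ker ∂_1 − rank ∂_2 = (18 − 6) − 12 = 0, and ∂_2 has invariant factor 2 > 1, so H_1 ≅ Z_2.
  H_2: rank ker ∂_2 − rank ∂_3 = (12 − 12) − 0 = 0, and there is no ∂_3, so H_2 ≅ 0.

As a check, the Euler characteristic is 7 − 18 + 12 = 1, which agrees with 1 − 0 + 0 = 1.
(K is a triangulation of the real projective plane RP^2.)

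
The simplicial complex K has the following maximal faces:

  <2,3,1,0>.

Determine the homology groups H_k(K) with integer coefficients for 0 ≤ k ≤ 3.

H_0 = Z,  H_1 = 0,  H_2 = 0,  H_3 = 0.

We work with the vertex ordering 0 < 1 < 2 < 3. The simplices of K, each written with vertices in increasing order, are:

  0-simplices (4): [0], [1], [2], [3]
  1-simplices (6): [0,1], [0,2], [0,3], [1,2], [1,3], [2,3]
  2-simplices (4): [0,1,2], [0,1,3], [0,2,3], [1,2,3]
  3-simplices (1): [0,1,2,3]

Hence C_0 ≅ Z^4, C_1 ≅ Z^6, C_2 ≅ Z^4, C_3 ≅ Z^1.

The boundary map ∂_1: C_1 → C_0 sends each edge [p,q] (with p < q) to q − p. For instance
  ∂[0,3] = [3] − [0].
The resulting 4×6 matrix has rank 3, and its Smith normal form has invariant factors (1,1,1).

Boundary ∂_2: C_2 → C_1 sends each 2-simplex [p,q,r] to [q,r] − [p,r] + [p,q]. For instance
  ∂[1,2,3] = [2,3] − [1,3] + [1,2],
  ∂[0,2,3] = [2,3] − [0,3] + [0,2].
As a 6×4 matrix over Z this has rank 3, with invariant factors (1,1,1).

Boundary ∂_3: C_3 → C_2 sends each 3-simplex σ to the alternating sum Σ_i (−1)^i (σ with its i-th vertex removed). For instance
  ∂[0,1,2,3] = [1,2,3] − [0,2,3] + [0,1,3] − [0,1,2].
The resulting 4×1 matrix has rank 1, and its Smith normal form has invariant factors (1).

Reading off H_k = ker ∂_k / im ∂_{k+1}:

  H_0: rank C_0 − rank ∂_1 = 4 − 3 = 1, and the invariant factors of ∂_1 are all 1, so H_0 ≅ Z.
  H_1: rank ker ∂_1 − rank ∂_2 = (6 − 3) − 3 = 0, and the invariant factors of ∂_2 are all 1, so H_1 ≅ 0.
  H_2: rank ker ∂_2 − rank ∂_3 = (4 − 3) − 1 = 0, and the invariant factors of ∂_3 are all 1, so H_2 ≅ 0.
  H_3: rank ker ∂_3 − rank ∂_4 = (1 − 1) − 0 = 0, and there is no ∂_4, so H_3 ≅ 0.

As a check, the Euler characteristic is 4 − 6 + 4 − 1 = 1, which agrees with 1 − 0 + 0 − 0 = 1.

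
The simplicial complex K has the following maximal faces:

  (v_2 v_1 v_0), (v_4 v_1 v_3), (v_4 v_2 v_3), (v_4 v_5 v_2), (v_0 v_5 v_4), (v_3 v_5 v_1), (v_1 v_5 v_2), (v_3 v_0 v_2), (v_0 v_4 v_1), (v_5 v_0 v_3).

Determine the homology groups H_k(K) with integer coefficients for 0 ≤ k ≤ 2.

H_0 = Z,  H_1 = Z/2,  H_2 = 0.

K has 6 vertices, 15 edges, 10 triangles.
rank ∂_0 = 0, rank ∂_1 = 5 ⇒ b_0 = 6 − 0 − 5 = 1; all invariant factors of ∂_1 are 1 so no torsion. So H_0 = Z.
rank ∂_1 = 5, rank ∂_2 = 10 ⇒ b_1 = 15 − 5 − 10 = 0; ∂_2 has invariant factor(s) [2] giving torsion. So H_1 = Z/2.
rank ∂_2 = 10, rank ∂_3 = 0 ⇒ b_2 = 10 − 10 − 0 = 0. So H_2 = 0.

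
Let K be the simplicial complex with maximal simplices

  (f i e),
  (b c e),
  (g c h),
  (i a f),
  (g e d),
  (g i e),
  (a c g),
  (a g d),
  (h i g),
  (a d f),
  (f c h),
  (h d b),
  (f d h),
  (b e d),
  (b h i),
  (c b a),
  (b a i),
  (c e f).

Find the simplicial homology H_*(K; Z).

H_0 = Z,  H_1 = Z^2,  H_2 = Z.

We work with the vertex ordering a < b < c < d < e < f < g < h < i. The simplices of K, each written with vertices in increasing order, are:

  0-simplices (9): a, b, c, d, e, f, g, h, i
  1-simplices (27): ab, ac, ad, af, ag, ai, bc, bd, be, bh, bi, ce, cf, cg, ch, de, df, dg, dh, ef, eg, ei, fh, fi, gh, gi, hi
  2-simplices (18): abc, abi, acg, adf, adg, afi, bce, bde, bdh, bhi, cef, cfh, cgh, deg, dfh, efi, egi, ghi

Hence C_0 ≅ Z^9, C_1 ≅ Z^27, C_2 ≅ Z^18.

The boundary map ∂_1: C_1 → C_0 sends each edge [p,q] (with p < q) to q − p.
The 9×27 boundary matrix has rank 8 and Smith normal form diag(1,1,1,1,1,1,1,1).

Boundary ∂_2: C_2 → C_1 acts by ∂[p,q,r] = [q,r] − [p,r] + [p,q]. For instance
  ∂bce = ce − be + bc,
  ∂bhi = hi − bi + bh.
The resulting 27×18 matrix has rank 17, and its Smith normal form has invariant factors (1,1,1,1,1,1,1,1,1,1,1,1,1,1,1,1,1).

Reading off H_k = ker ∂_k / im ∂_{k+1}:

  H_0: rank C_0 − rank ∂_1 = 9 − 8 = 1, and the invariant factors of ∂_1 are all 1, so H_0 = Z.
  H_1: rank ker ∂_1 − rank ∂_2 = (27 − 8) − 17 = 2, and the invariant factors of ∂_2 are all 1, so H_1 = Z^2.
  H_2: rank ker ∂_2 − rank ∂_3 = (18 − 17) − 0 = 1, and there is no ∂_3, so H_2 = Z.

(K is a triangulation of the torus T^2.)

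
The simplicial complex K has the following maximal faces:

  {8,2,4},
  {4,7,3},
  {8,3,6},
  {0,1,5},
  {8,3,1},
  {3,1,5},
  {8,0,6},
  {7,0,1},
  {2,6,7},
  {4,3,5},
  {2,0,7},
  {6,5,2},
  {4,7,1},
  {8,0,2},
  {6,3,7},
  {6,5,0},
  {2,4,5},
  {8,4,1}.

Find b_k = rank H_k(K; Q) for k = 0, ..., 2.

Fix the vertex order 0 < 1 < 2 < 3 < 4 < 5 < 6 < 7 < 8 and write every simplex with vertices in increasing order. Then dim K = 2 and the simplices of K are:

  0-simplices (9): [0], [1], [2], [3], [4], [5], [6], [7], [8]
  1-simplices (27): (27 of them)
  2-simplices (18): [0,1,5], [0,1,7], [0,2,7], [0,2,8], [0,5,6], [0,6,8], [1,3,5], [1,3,8], [1,4,7], [1,4,8], [2,4,5], [2,4,8], [2,5,6], [2,6,7], [3,4,5], [3,4,7], [3,6,7], [3,6,8]

so the chain groups are C_0 ≅ Z^9, C_1 ≅ Z^27, C_2 ≅ Z^18.

∂_1: C_1 → C_0 maps an edge to its endpoints' difference, ∂[p,q] = q − p. For instance
  ∂[1,3] = [3] − [1].
The 9×27 boundary matrix has rank 8 and Smith normal form diag(1,1,1,1,1,1,1,1).

∂_2: C_2 → C_1 acts by ∂[p,q,r] = [q,r] − [p,r] + [p,q]. For instance
  ∂[1,4,7] = [4,7] − [1,7] + [1,4],
  ∂[3,6,7] = [6,7] − [3,7] + [3,6].
The 27×18 boundary matrix has rank 18 and Smith normal form diag(1,1,1,1,1,1,1,1,1,1,1,1,1,1,1,1,1,2).

Reading off H_k = ker ∂_k / im ∂_{k+1}:

  H_0: rank C_0 − rank ∂_1 = 9 − 8 = 1, and the invariant factors of ∂_1 are all 1, so H_0 = Z.
  H_1: rank ker ∂_1 − rank ∂_2 = (27 − 8) − 18 = 1, and ∂_2 has invariant factor 2 > 1, so H_1 = Z × Z/2.
  H_2: rank ker ∂_2 − rank ∂_3 = (18 − 18) − 0 = 0, and there is no ∂_3, so H_2 = 0.

As a check, the Euler characteristic is 9 − 27 + 18 = 0, which agrees with 1 − 1 + 0 = 0.
(K is a triangulation of the Klein bottle.)

Hence the Betti numbers are b_0 = 1, b_1 = 1, b_2 = 0.

b_0 = 1, b_1 = 1, b_2 = 0.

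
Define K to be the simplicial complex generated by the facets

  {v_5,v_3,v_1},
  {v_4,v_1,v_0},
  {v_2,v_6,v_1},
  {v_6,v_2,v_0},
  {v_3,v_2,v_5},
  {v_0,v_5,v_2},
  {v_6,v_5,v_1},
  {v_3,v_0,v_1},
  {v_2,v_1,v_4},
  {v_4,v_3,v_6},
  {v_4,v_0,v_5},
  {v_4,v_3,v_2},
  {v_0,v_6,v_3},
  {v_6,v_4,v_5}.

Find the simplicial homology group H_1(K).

H_1 ≅ Z^2.

We work with the vertex ordering v_0 < v_1 < v_2 < v_3 < v_4 < v_5 < v_6. The simplices of K, each written with vertices in increasing order, are:

  0-simplices (7): [v_0], [v_1], [v_2], [v_3], [v_4], [v_5], [v_6]
  1-simplices (21): (21 of them)
  2-simplices (14): (14 of them)

giving chain groups C_0 ≅ Z^7, C_1 ≅ Z^21, C_2 ≅ Z^14.

The boundary map ∂_1: C_1 → C_0 maps an edge to its endpoints' difference, ∂[p,q] = q − p. For instance
  ∂[v_1,v_6] = [v_6] − [v_1].
The 7×21 boundary matrix has rank 6 and Smith normal form diag(1,1,1,1,1,1).

∂_2: C_2 → C_1 maps a triangle to the signed sum of its edges. For instance
  ∂[v_0,v_1,v_3] = [v_1,v_3] − [v_0,v_3] + [v_0,v_1],
  ∂[v_0,v_1,v_4] = [v_1,v_4] − [v_0,v_4] + [v_0,v_1].
The 21×14 boundary matrix has rank 13 and Smith normal form diag(1,1,1,1,1,1,1,1,1,1,1,1,1).

Reading off H_k = ker ∂_k / im ∂_{k+1}:

  H_1: rank ker ∂_1 − rank ∂_2 = (21 − 6) − 13 = 2, and the invariant factors of ∂_2 are all 1, so H_1 = Z^2.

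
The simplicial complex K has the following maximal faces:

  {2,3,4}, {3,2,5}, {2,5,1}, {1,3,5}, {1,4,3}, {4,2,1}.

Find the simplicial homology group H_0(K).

H_0 = Z.

Order the vertices as 1 < 2 < 3 < 4 < 5. Listing each simplex with vertices in this order, K has dimension 2 with simplices:

  0-simplices (5): [1], [2], [3], [4], [5]
  1-simplices (9): [1,2], [1,3], [1,4], [1,5], [2,3], [2,4], [2,5], [3,4], [3,5]
  2-simplices (6): [1,2,4], [1,2,5], [1,3,4], [1,3,5], [2,3,4], [2,3,5]

so the chain groups are C_0 ≅ Z^5, C_1 ≅ Z^9, C_2 ≅ Z^6.

∂_1: C_1 → C_0 is given by ∂[p,q] = [q] − [p]. For instance
  ∂[2,5] = [5] − [2].
The 5×9 boundary matrix has rank 4 and Smith normal form diag(1,1,1,1).

The boundary map ∂_2: C_2 → C_1 sends each 2-simplex [p,q,r] to [q,r] − [p,r] + [p,q]. For instance
  ∂[2,3,5] = [3,5] − [2,5] + [2,3],
  ∂[1,2,4] = [2,4] − [1,4] + [1,2].
The 9×6 boundary matrix has rank 5 and Smith normal form diag(1,1,1,1,1).

Reading off H_k = ker ∂_k / im ∂_{k+1}:

  H_0: rank C_0 − rank ∂_1 = 5 − 4 = 1, and the invariant factors of ∂_1 are all 1, so H_0 ≅ Z.

(K is a triangulation of the 2-sphere S^2.)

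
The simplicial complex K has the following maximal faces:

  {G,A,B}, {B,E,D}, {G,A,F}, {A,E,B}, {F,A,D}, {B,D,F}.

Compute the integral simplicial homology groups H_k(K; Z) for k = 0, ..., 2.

H_0 ≅ Z,  H_1 ≅ Z,  H_2 = 0.

Fix the vertex order A < B < D < E < F < G and write every simplex with vertices in increasing order. Then dim K = 2 and the simplices of K are:

  0-simplices (6): A, B, D, E, F, G
  1-simplices (12): AB, AD, AE, AF, AG, BD, BE, BF, BG, DE, DF, FG
  2-simplices (6): ABE, ABG, ADF, AFG, BDE, BDF

giving chain groups C_0 ≅ Z^6, C_1 ≅ Z^12, C_2 ≅ Z^6.

The boundary map ∂_1: C_1 → C_0 is given by ∂[p,q] = [q] − [p]. For instance
  ∂FG = G − F.
The 6×12 boundary matrix has rank 5 and Smith normal form diag(1,1,1,1,1).

The boundary map ∂_2: C_2 → C_1 sends each 2-simplex [p,q,r] to [q,r] − [p,r] + [p,q]. For instance
  ∂AFG = FG − AG + AF,
  ∂BDF = DF − BF + BD.
The 12×6 boundary matrix has rank 6 and Smith normal form diag(1,1,1,1,1,1).

Computing H_k = (kernel of ∂_k) / (image of ∂_{k+1}):

  H_0: rank C_0 − rank ∂_1 = 6 − 5 = 1, and the invariant factors of ∂_1 are all 1, so H_0 ≅ Z.
  H_1: rank ker ∂_1 − rank ∂_2 = (12 − 5) − 6 = 1, and the invariant factors of ∂_2 are all 1, so H_1 ≅ Z.
  H_2: rank ker ∂_2 − rank ∂_3 = (6 − 6) − 0 = 0, and there is no ∂_3, so H_2 ≅ 0.

As a check, the Euler characteristic is 6 − 12 + 6 = 0, which agrees with 1 − 1 + 0 = 0.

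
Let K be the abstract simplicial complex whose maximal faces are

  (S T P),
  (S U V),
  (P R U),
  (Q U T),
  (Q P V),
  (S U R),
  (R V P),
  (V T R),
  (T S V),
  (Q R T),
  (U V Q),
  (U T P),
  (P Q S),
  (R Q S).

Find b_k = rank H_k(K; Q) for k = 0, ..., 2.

Fix the vertex order P < Q < R < S < T < U < V and write every simplex with vertices in increasing order. Then dim K = 2 and the simplices of K are:

  0-simplices (7): P, Q, R, S, T, U, V
  1-simplices (21): PQ, PR, PS, PT, PU, PV, QR, QS, QT, QU, QV, RS, RT, RU, RV, ST, SU, SV, TU, TV, UV
  2-simplices (14): PQS, PQV, PRU, PRV, PST, PTU, QRS, QRT, QTU, QUV, RSU, RTV, STV, SUV

so the chain groups are C_0 ≅ Z^7, C_1 ≅ Z^21, C_2 ≅ Z^14.

Boundary ∂_1: C_1 → C_0 is given by ∂[p,q] = [q] − [p].
This gives a 7×21 integer matrix of rank 6; reducing to Smith normal form yields diagonal entries (1,1,1,1,1,1).

The boundary map ∂_2: C_2 → C_1 sends each 2-simplex [p,q,r] to [q,r] − [p,r] + [p,q]. For instance
  ∂PQV = QV − PV + PQ,
  ∂STV = TV − SV + ST.
This gives a 21×14 integer matrix of rank 13; reducing to Smith normal form yields diagonal entries (1,1,1,1,1,1,1,1,1,1,1,1,1).

From H_k ≅ ker(∂_k) / im(∂_{k+1}) we obtain:

  H_0: rank C_0 − rank ∂_1 = 7 − 6 = 1, and the invariant factors of ∂_1 are all 1, so H_0 ≅ Z.
  H_1: rank ker ∂_1 − rank ∂_2 = (21 − 6) − 13 = 2, and the invariant factors of ∂_2 are all 1, so H_1 ≅ Z^2.
  H_2: rank ker ∂_2 − rank ∂_3 = (14 − 13) − 0 = 1, and there is no ∂_3, so H_2 ≅ Z.

(K is a triangulation of the torus T^2.)

Hence the Betti numbers are b_0 = 1, b_1 = 2, b_2 = 1.

b_0 = 1, b_1 = 2, b_2 = 1.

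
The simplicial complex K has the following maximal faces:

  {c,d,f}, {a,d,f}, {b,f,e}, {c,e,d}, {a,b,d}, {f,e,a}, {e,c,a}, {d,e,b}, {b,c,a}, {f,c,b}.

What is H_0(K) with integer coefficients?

H_0 ≅ Z.

Order the vertices as a < b < c < d < e < f. Listing each simplex with vertices in this order, K has dimension 2 with simplices:

  0-simplices (6): a, b, c, d, e, f
  1-simplices (15): ab, ac, ad, ae, af, bc, bd, be, bf, cd, ce, cf, de, df, ef
  2-simplices (10): abc, abd, ace, adf, aef, bcf, bde, bef, cde, cdf

Hence C_0 ≅ Z^6, C_1 ≅ Z^15, C_2 ≅ Z^10.

Boundary ∂_1: C_1 → C_0 maps an edge to its endpoints' difference, ∂[p,q] = q − p. For instance
  ∂cd = d − c.
As a 6×15 matrix over Z this has rank 5, with invariant factors (1,1,1,1,1).

Boundary ∂_2: C_2 → C_1 acts by ∂[p,q,r] = [q,r] − [p,r] + [p,q]. For instance
  ∂bef = ef − bf + be,
  ∂abd = bd − ad + ab.
The 15×10 boundary matrix has rank 10 and Smith normal form diag(1,1,1,1,1,1,1,1,1,2).

From H_k ≅ ker(∂_k) / im(∂_{k+1}) we obtain:

  H_0: rank C_0 − rank ∂_1 = 6 − 5 = 1, and the invariant factors of ∂_1 are all 1, so H_0 = Z.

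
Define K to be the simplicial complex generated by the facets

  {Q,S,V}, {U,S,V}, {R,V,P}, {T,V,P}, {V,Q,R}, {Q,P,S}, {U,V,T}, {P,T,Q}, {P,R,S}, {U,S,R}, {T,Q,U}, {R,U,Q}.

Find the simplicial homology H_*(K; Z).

H_0 ≅ Z,  H_1 ≅ Z/2,  H_2 = 0.

K has 7 vertices, 18 edges, 12 triangles.
rank ∂_0 = 0, rank ∂_1 = 6 ⇒ b_0 = 7 − 0 − 6 = 1; all invariant factors of ∂_1 are 1 so no torsion. So H_0 ≅ Z.
rank ∂_1 = 6, rank ∂_2 = 12 ⇒ b_1 = 18 − 6 − 12 = 0; ∂_2 has invariant factor(s) [2] giving torsion. So H_1 ≅ Z/2.
rank ∂_2 = 12, rank ∂_3 = 0 ⇒ b_2 = 12 − 12 − 0 = 0. So H_2 ≅ 0.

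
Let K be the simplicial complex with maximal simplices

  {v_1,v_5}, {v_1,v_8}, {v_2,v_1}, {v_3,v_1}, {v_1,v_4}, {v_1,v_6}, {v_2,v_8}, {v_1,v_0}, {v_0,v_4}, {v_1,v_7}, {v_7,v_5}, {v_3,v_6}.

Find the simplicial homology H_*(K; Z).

H_0 = Z,  H_1 = Z^4.

Take the total order v_0 < v_1 < v_2 < v_3 < v_4 < v_5 < v_6 < v_7 < v_8 on the vertex set. Then K (dimension 1) consists of the simplices:

  0-simplices (9): [v_0], [v_1], [v_2], [v_3], [v_4], [v_5], [v_6], [v_7], [v_8]
  1-simplices (12): [v_0,v_1], [v_0,v_4], [v_1,v_2], [v_1,v_3], [v_1,v_4], [v_1,v_5], [v_1,v_6], [v_1,v_7], [v_1,v_8], [v_2,v_8], [v_3,v_6], [v_5,v_7]

so the chain groups are C_0 ≅ Z^9, C_1 ≅ Z^12.

Boundary ∂_1: C_1 → C_0 is given by ∂[p,q] = [q] − [p].
The resulting 9×12 matrix has rank 8, and its Smith normal form has invariant factors (1,1,1,1,1,1,1,1).

Now H_k = ker ∂_k / im ∂_{k+1}, so:

  H_0: rank C_0 − rank ∂_1 = 9 − 8 = 1, and the invariant factors of ∂_1 are all 1, so H_0 ≅ Z.
  H_1: rank ker ∂_1 − rank ∂_2 = (12 − 8) − 0 = 4, and there is no ∂_2, so H_1 ≅ Z^4.

As a check, the Euler characteristic is 9 − 12 = -3, which agrees with 1 − 4 = -3.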